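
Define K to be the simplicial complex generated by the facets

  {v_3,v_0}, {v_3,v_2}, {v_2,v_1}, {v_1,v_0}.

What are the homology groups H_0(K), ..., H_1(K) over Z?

H_0 = Z,  H_1 = Z.

We work with the vertex ordering v_0 < v_1 < v_2 < v_3. The simplices of K, each written with vertices in increasing order, are:

  0-simplices (4): [v_0], [v_1], [v_2], [v_3]
  1-simplices (4): [v_0,v_1], [v_0,v_3], [v_1,v_2], [v_2,v_3]

Hence C_0 ≅ Z^4, C_1 ≅ Z^4.

The boundary map ∂_1: C_1 → C_0 is given by ∂[p,q] = [q] − [p]. For instance
  ∂[v_2,v_3] = [v_3] − [v_2].
The resulting 4×4 matrix has rank 3, and its Smith normal form has invariant factors (1,1,1).

From H_k ≅ ker(∂_k) / im(∂_{k+1}) we obtain:

  H_0: rank C_0 − rank ∂_1 = 4 − 3 = 1, and the invariant factors of ∂_1 are all 1, so H_0 ≅ Z.
  H_1: rank ker ∂_1 − rank ∂_2 = (4 − 3) − 0 = 1, and there is no ∂_2, so H_1 ≅ Z.

As a check, the Euler characteristic is 4 − 4 = 0, which agrees with 1 − 1 = 0.
(K is a triangulation of the circle S^1.)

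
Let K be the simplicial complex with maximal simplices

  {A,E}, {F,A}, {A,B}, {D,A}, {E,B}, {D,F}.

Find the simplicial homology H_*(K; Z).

K has 5 vertices, 6 edges.
rank ∂_0 = 0, rank ∂_1 = 4 ⇒ b_0 = 5 − 0 − 4 = 1; all invariant factors of ∂_1 are 1 so no torsion. So H_0 = Z.
rank ∂_1 = 4, rank ∂_2 = 0 ⇒ b_1 = 6 − 4 − 0 = 2. So H_1 = Z^2.

H_0 = Z,  H_1 = Z^2.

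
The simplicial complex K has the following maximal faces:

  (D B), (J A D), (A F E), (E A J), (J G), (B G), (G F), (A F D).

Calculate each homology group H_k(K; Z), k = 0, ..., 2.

K has 7 vertices, 12 edges, 4 triangles.
rank ∂_0 = 0, rank ∂_1 = 6 ⇒ b_0 = 7 − 0 − 6 = 1; all invariant factors of ∂_1 are 1 so no torsion. So H_0 = Z.
rank ∂_1 = 6, rank ∂_2 = 4 ⇒ b_1 = 12 − 6 − 4 = 2; all invariant factors of ∂_2 are 1 so no torsion. So H_1 = Z^2.
rank ∂_2 = 4, rank ∂_3 = 0 ⇒ b_2 = 4 − 4 − 0 = 0. So H_2 = 0.

H_0 = Z,  H_1 = Z^2,  H_2 = 0.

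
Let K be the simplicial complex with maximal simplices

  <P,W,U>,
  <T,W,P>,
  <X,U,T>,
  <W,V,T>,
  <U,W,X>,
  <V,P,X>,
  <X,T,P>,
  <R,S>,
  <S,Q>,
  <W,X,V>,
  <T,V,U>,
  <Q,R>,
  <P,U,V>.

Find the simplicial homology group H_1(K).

Fix the vertex order P < Q < R < S < T < U < V < W < X and write every simplex with vertices in increasing order. Then dim K = 2 and the simplices of K are:

  0-simplices (9): P, Q, R, S, T, U, V, W, X
  1-simplices (18): PT, PU, PV, PW, PX, QR, QS, RS, TU, TV, TW, TX, UV, UW, UX, VW, VX, WX
  2-simplices (10): PTW, PTX, PUV, PUW, PVX, TUV, TUX, TVW, UWX, VWX

giving chain groups C_0 ≅ Z^9, C_1 ≅ Z^18, C_2 ≅ Z^10.

The boundary map ∂_1: C_1 → C_0 maps an edge to its endpoints' difference, ∂[p,q] = q − p.
The 9×18 boundary matrix has rank 7 and Smith normal form diag(1,1,1,1,1,1,1).

∂_2: C_2 → C_1 maps a triangle to the signed sum of its edges. For instance
  ∂PUW = UW − PW + PU,
  ∂UWX = WX − UX + UW.
This gives a 18×10 integer matrix of rank 10; reducing to Smith normal form yields diagonal entries (1,1,1,1,1,1,1,1,1,2).

Computing H_k = (kernel of ∂_k) / (image of ∂_{k+1}):

  H_1: rank ker ∂_1 − rank ∂_2 = (18 − 7) − 10 = 1, and ∂_2 has invariant factor 2 > 1, so H_1 = Z ⊕ Z/2.

(K is a triangulation of the disjoint union of the circle S^1 and the real projective plane RP^2.)

H_1 = Z ⊕ Z/2.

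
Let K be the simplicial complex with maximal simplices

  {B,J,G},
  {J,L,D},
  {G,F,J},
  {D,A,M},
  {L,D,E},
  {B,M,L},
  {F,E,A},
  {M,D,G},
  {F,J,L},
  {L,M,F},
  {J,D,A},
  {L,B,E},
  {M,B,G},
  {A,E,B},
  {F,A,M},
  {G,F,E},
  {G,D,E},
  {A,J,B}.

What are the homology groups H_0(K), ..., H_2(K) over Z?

H_0 ≅ Z,  H_1 ≅ Z^2,  H_2 ≅ Z.

Fix the vertex order A < B < D < E < F < G < J < L < M and write every simplex with vertices in increasing order. Then dim K = 2 and the simplices of K are:

  0-simplices (9): A, B, D, E, F, G, J, L, M
  1-simplices (27): AB, AD, AE, AF, AJ, AM, BE, BG, BJ, BL, BM, DE, DG, DJ, DL, DM, EF, EG, EL, FG, FJ, FL, FM, GJ, GM, JL, LM
  2-simplices (18): ABE, ABJ, ADJ, ADM, AEF, AFM, BEL, BGJ, BGM, BLM, DEG, DEL, DGM, DJL, EFG, FGJ, FJL, FLM

giving chain groups C_0 ≅ Z^9, C_1 ≅ Z^27, C_2 ≅ Z^18.

The boundary map ∂_1: C_1 → C_0 is given by ∂[p,q] = [q] − [p]. For instance
  ∂DM = M − D.
This gives a 9×27 integer matrix of rank 8; reducing to Smith normal form yields diagonal entries (1,1,1,1,1,1,1,1).

∂_2: C_2 → C_1 acts by ∂[p,q,r] = [q,r] − [p,r] + [p,q]. For instance
  ∂ADM = DM − AM + AD,
  ∂AFM = FM − AM + AF.
This gives a 27×18 integer matrix of rank 17; reducing to Smith normal form yields diagonal entries (1,1,1,1,1,1,1,1,1,1,1,1,1,1,1,1,1).

Computing H_k = (kernel of ∂_k) / (image of ∂_{k+1}):

  H_0: rank C_0 − rank ∂_1 = 9 − 8 = 1, and the invariant factors of ∂_1 are all 1, so H_0 ≅ Z.
  H_1: rank ker ∂_1 − rank ∂_2 = (27 − 8) − 17 = 2, and the invariant factors of ∂_2 are all 1, so H_1 ≅ Z^2.
  H_2: rank ker ∂_2 − rank ∂_3 = (18 − 17) − 0 = 1, and there is no ∂_3, so H_2 ≅ Z.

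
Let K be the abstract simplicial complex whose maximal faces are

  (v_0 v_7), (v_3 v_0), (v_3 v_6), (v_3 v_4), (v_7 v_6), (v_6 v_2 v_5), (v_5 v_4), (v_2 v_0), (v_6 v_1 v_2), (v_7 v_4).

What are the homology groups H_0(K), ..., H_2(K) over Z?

H_0 = Z,  H_1 = Z^4,  H_2 = 0.

K has 8 vertices, 13 edges, 2 triangles.
rank ∂_0 = 0, rank ∂_1 = 7 ⇒ b_0 = 8 − 0 − 7 = 1; all invariant factors of ∂_1 are 1 so no torsion. So H_0 ≅ Z.
rank ∂_1 = 7, rank ∂_2 = 2 ⇒ b_1 = 13 − 7 − 2 = 4; all invariant factors of ∂_2 are 1 so no torsion. So H_1 ≅ Z^4.
rank ∂_2 = 2, rank ∂_3 = 0 ⇒ b_2 = 2 − 2 − 0 = 0. So H_2 ≅ 0.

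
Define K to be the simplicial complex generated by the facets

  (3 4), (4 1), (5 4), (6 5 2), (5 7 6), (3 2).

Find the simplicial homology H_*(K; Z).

H_0 = Z,  H_1 = Z,  H_2 = 0.

Take the total order 1 < 2 < 3 < 4 < 5 < 6 < 7 on the vertex set. Then K (dimension 2) consists of the simplices:

  0-simplices (7): [1], [2], [3], [4], [5], [6], [7]
  1-simplices (9): [1,4], [2,3], [2,5], [2,6], [3,4], [4,5], [5,6], [5,7], [6,7]
  2-simplices (2): [2,5,6], [5,6,7]

Hence C_0 ≅ Z^7, C_1 ≅ Z^9, C_2 ≅ Z^2.

∂_1: C_1 → C_0 sends each edge [p,q] (with p < q) to q − p.
The resulting 7×9 matrix has rank 6, and its Smith normal form has invariant factors (1,1,1,1,1,1).

The boundary map ∂_2: C_2 → C_1 sends each 2-simplex [p,q,r] to [q,r] − [p,r] + [p,q]. For instance
  ∂[5,6,7] = [6,7] − [5,7] + [5,6],
  ∂[2,5,6] = [5,6] − [2,6] + [2,5].
The resulting 9×2 matrix has rank 2, and its Smith normal form has invariant factors (1,1).

Reading off H_k = ker ∂_k / im ∂_{k+1}:

  H_0: rank C_0 − rank ∂_1 = 7 − 6 = 1, and the invariant factors of ∂_1 are all 1, so H_0 ≅ Z.
  H_1: rank ker ∂_1 − rank ∂_2 = (9 − 6) − 2 = 1, and the invariant factors of ∂_2 are all 1, so H_1 ≅ Z.
  H_2: rank ker ∂_2 − rank ∂_3 = (2 − 2) − 0 = 0, and there is no ∂_3, so H_2 ≅ 0.

As a check, the Euler characteristic is 7 − 9 + 2 = 0, which agrees with 1 − 1 + 0 = 0.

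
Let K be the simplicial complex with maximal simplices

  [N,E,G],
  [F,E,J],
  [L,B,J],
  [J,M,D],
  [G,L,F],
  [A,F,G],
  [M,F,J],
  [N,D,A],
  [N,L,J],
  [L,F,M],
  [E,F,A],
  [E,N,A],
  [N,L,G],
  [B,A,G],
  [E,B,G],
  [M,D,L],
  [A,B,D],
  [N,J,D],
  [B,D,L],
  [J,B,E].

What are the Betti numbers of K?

Order the vertices as A < B < D < E < F < G < J < L < M < N. Listing each simplex with vertices in this order, K has dimension 2 with simplices:

  0-simplices (10): A, B, D, E, F, G, J, L, M, N
  1-simplices (30): AB, AD, AE, AF, AG, AN, BD, BE, BG, BJ, BL, DJ, DL, DM, DN, EF, EG, EJ, EN, FG, FJ, FL, FM, GL, GN, JL, JM, JN, LM, LN
  2-simplices (20): ABD, ABG, ADN, AEF, AEN, AFG, BDL, BEG, BEJ, BJL, DJM, DJN, DLM, EFJ, EGN, FGL, FJM, FLM, GLN, JLN

Hence C_0 ≅ Z^10, C_1 ≅ Z^30, C_2 ≅ Z^20.

The boundary map ∂_1: C_1 → C_0 sends each edge [p,q] (with p < q) to q − p. For instance
  ∂EF = F − E.
The 10×30 boundary matrix has rank 9 and Smith normal form diag(1,1,1,1,1,1,1,1,1).

∂_2: C_2 → C_1 maps a triangle to the signed sum of its edges. For instance
  ∂FLM = LM − FM + FL,
  ∂JLN = LN − JN + JL.
The 30×20 boundary matrix has rank 20 and Smith normal form diag(1,1,1,1,1,1,1,1,1,1,1,1,1,1,1,1,1,1,1,2).

Computing H_k = (kernel of ∂_k) / (image of ∂_{k+1}):

  H_0: rank C_0 − rank ∂_1 = 10 − 9 = 1, and the invariant factors of ∂_1 are all 1, so H_0 ≅ Z.
  H_1: rank ker ∂_1 − rank ∂_2 = (30 − 9) − 20 = 1, and ∂_2 has invariant factor 2 > 1, so H_1 ≅ Z ⊕ Z/2.
  H_2: rank ker ∂_2 − rank ∂_3 = (20 − 20) − 0 = 0, and there is no ∂_3, so H_2 ≅ 0.

As a check, the Euler characteristic is 10 − 30 + 20 = 0, which agrees with 1 − 1 + 0 = 0.

Hence the Betti numbers are b_0 = 1, b_1 = 1, b_2 = 0.

b_0 = 1, b_1 = 1, b_2 = 0.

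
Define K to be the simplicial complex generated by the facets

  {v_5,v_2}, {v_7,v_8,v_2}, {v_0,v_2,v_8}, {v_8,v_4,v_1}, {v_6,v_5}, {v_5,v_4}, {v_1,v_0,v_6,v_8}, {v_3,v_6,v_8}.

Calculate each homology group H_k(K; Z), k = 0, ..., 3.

K has 9 vertices, 17 edges, 8 triangles, 1 3-simplex.
rank ∂_0 = 0, rank ∂_1 = 8 ⇒ b_0 = 9 − 0 − 8 = 1; all invariant factors of ∂_1 are 1 so no torsion. So H_0 ≅ Z.
rank ∂_1 = 8, rank ∂_2 = 7 ⇒ b_1 = 17 − 8 − 7 = 2; all invariant factors of ∂_2 are 1 so no torsion. So H_1 ≅ Z^2.
rank ∂_2 = 7, rank ∂_3 = 1 ⇒ b_2 = 8 − 7 − 1 = 0; all invariant factors of ∂_3 are 1 so no torsion. So H_2 ≅ 0.
rank ∂_3 = 1, rank ∂_4 = 0 ⇒ b_3 = 1 − 1 − 0 = 0. So H_3 ≅ 0.

H_0 = Z,  H_1 = Z^2,  H_2 = 0,  H_3 = 0.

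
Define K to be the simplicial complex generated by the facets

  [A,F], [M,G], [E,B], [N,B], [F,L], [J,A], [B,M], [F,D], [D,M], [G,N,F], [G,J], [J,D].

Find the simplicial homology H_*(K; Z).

Fix the vertex order A < B < D < E < F < G < J < L < M < N and write every simplex with vertices in increasing order. Then dim K = 2 and the simplices of K are:

  0-simplices (10): A, B, D, E, F, G, J, L, M, N
  1-simplices (14): AF, AJ, BE, BM, BN, DF, DJ, DM, FG, FL, FN, GJ, GM, GN
  2-simplices (1): FGN

Hence C_0 ≅ Z^10, C_1 ≅ Z^14, C_2 ≅ Z^1.

∂_1: C_1 → C_0 is given by ∂[p,q] = [q] − [p].
As a 10×14 matrix over Z this has rank 9, with invariant factors (1,1,1,1,1,1,1,1,1).

The boundary map ∂_2: C_2 → C_1 acts by ∂[p,q,r] = [q,r] − [p,r] + [p,q]. For instance
  ∂FGN = GN − FN + FG.
The 14×1 boundary matrix has rank 1 and Smith normal form diag(1).

Computing H_k = (kernel of ∂_k) / (image of ∂_{k+1}):

  H_0: rank C_0 − rank ∂_1 = 10 − 9 = 1, and the invariant factors of ∂_1 are all 1, so H_0 ≅ Z.
  H_1: rank ker ∂_1 − rank ∂_2 = (14 − 9) − 1 = 4, and the invariant factors of ∂_2 are all 1, so H_1 ≅ Z^4.
  H_2: rank ker ∂_2 − rank ∂_3 = (1 − 1) − 0 = 0, and there is no ∂_3, so H_2 ≅ 0.

As a check, the Euler characteristic is 10 − 14 + 1 = -3, which agrees with 1 − 4 + 0 = -3.

H_0 ≅ Z,  H_1 ≅ Z^4,  H_2 = 0.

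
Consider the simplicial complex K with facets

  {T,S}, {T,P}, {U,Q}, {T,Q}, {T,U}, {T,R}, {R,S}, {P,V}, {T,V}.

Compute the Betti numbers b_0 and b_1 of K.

b_0 = 1, b_1 = 3.

We work with the vertex ordering P < Q < R < S < T < U < V. The simplices of K, each written with vertices in increasing order, are:

  0-simplices (7): P, Q, R, S, T, U, V
  1-simplices (9): PT, PV, QT, QU, RS, RT, ST, TU, TV

Hence C_0 ≅ Z^7, C_1 ≅ Z^9.

∂_1: C_1 → C_0 maps an edge to its endpoints' difference, ∂[p,q] = q − p. For instance
  ∂PV = V − P.
The resulting 7×9 matrix has rank 6, and its Smith normal form has invariant factors (1,1,1,1,1,1).

Now H_k = ker ∂_k / im ∂_{k+1}, so:

  H_0: rank C_0 − rank ∂_1 = 7 − 6 = 1, and the invariant factors of ∂_1 are all 1, so H_0 ≅ Z.
  H_1: rank ker ∂_1 − rank ∂_2 = (9 − 6) − 0 = 3, and there is no ∂_2, so H_1 ≅ Z^3.

Hence the Betti numbers are b_0 = 1, b_1 = 3.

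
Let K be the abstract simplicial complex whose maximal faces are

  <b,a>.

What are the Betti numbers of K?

b_0 = 1, b_1 = 0.

Fix the vertex order a < b and write every simplex with vertices in increasing order. Then dim K = 1 and the simplices of K are:

  0-simplices (2): a, b
  1-simplices (1): ab

giving chain groups C_0 ≅ Z^2, C_1 ≅ Z^1.

Boundary ∂_1: C_1 → C_0 sends each edge [p,q] (with p < q) to q − p.
This gives a 2×1 integer matrix of rank 1; reducing to Smith normal form yields diagonal entries (1).

From H_k ≅ ker(∂_k) / im(∂_{k+1}) we obtain:

  H_0: rank C_0 − rank ∂_1 = 2 − 1 = 1, and the invariant factors of ∂_1 are all 1, so H_0 = Z.
  H_1: rank ker ∂_1 − rank ∂_2 = (1 − 1) − 0 = 0, and there is no ∂_2, so H_1 = 0.

As a check, the Euler characteristic is 2 − 1 = 1, which agrees with 1 − 0 = 1.

Hence the Betti numbers are b_0 = 1, b_1 = 0.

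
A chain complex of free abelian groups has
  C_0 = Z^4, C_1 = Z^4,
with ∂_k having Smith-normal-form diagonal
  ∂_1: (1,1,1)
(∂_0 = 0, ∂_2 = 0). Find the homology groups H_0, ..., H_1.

H_0: b_0 = 4 − 0 − 3 = 1; torsion from ∂_1 factors > 1: none. So H_0 ≅ Z.
H_1: b_1 = 4 − 3 − 0 = 1; torsion from ∂_2 factors > 1: none. So H_1 ≅ Z.

H_0 ≅ Z,  H_1 ≅ Z.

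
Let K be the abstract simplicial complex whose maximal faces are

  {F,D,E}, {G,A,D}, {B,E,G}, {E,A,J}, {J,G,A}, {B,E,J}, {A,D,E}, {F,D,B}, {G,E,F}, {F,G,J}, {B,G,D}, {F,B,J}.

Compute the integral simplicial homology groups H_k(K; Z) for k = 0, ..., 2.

K has 7 vertices, 18 edges, 12 triangles.
rank ∂_0 = 0, rank ∂_1 = 6 ⇒ b_0 = 7 − 0 − 6 = 1; all invariant factors of ∂_1 are 1 so no torsion. So H_0 ≅ Z.
rank ∂_1 = 6, rank ∂_2 = 12 ⇒ b_1 = 18 − 6 − 12 = 0; ∂_2 has invariant factor(s) [2] giving torsion. So H_1 ≅ Z/2Z.
rank ∂_2 = 12, rank ∂_3 = 0 ⇒ b_2 = 12 − 12 − 0 = 0. So H_2 ≅ 0.

H_0 = Z,  H_1 = Z/2Z,  H_2 = 0.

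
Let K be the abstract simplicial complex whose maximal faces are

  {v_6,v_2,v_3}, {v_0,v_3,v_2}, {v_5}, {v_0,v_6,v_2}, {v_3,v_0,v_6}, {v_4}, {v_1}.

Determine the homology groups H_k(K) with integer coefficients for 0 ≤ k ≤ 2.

We work with the vertex ordering v_0 < v_1 < v_2 < v_3 < v_4 < v_5 < v_6. The simplices of K, each written with vertices in increasing order, are:

  0-simplices (7): [v_0], [v_1], [v_2], [v_3], [v_4], [v_5], [v_6]
  1-simplices (6): [v_0,v_2], [v_0,v_3], [v_0,v_6], [v_2,v_3], [v_2,v_6], [v_3,v_6]
  2-simplices (4): [v_0,v_2,v_3], [v_0,v_2,v_6], [v_0,v_3,v_6], [v_2,v_3,v_6]

Hence C_0 ≅ Z^7, C_1 ≅ Z^6, C_2 ≅ Z^4.

The boundary map ∂_1: C_1 → C_0 maps an edge to its endpoints' difference, ∂[p,q] = q − p.
This gives a 7×6 integer matrix of rank 3; reducing to Smith normal form yields diagonal entries (1,1,1).

∂_2: C_2 → C_1 acts by ∂[p,q,r] = [q,r] − [p,r] + [p,q]. For instance
  ∂[v_2,v_3,v_6] = [v_3,v_6] − [v_2,v_6] + [v_2,v_3],
  ∂[v_0,v_2,v_3] = [v_2,v_3] − [v_0,v_3] + [v_0,v_2].
This gives a 6×4 integer matrix of rank 3; reducing to Smith normal form yields diagonal entries (1,1,1).

Computing H_k = (kernel of ∂_k) / (image of ∂_{k+1}):

  H_0: rank C_0 − rank ∂_1 = 7 − 3 = 4, and the invariant factors of ∂_1 are all 1, so H_0 ≅ Z^4.
  H_1: rank ker ∂_1 − rank ∂_2 = (6 − 3) − 3 = 0, and the invariant factors of ∂_2 are all 1, so H_1 ≅ 0.
  H_2: rank ker ∂_2 − rank ∂_3 = (4 − 3) − 0 = 1, and there is no ∂_3, so H_2 ≅ Z.

(K is a triangulation of the disjoint union of a set of 3 points and the 2-sphere S^2.)

H_0 ≅ Z^4,  H_1 = 0,  H_2 ≅ Z.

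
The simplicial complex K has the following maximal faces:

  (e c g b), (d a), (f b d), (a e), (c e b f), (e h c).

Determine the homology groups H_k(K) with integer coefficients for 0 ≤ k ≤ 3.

H_0 = Z,  H_1 = Z,  H_2 = 0,  H_3 = 0.

K has 8 vertices, 15 edges, 9 triangles, 2 3-simplices.
rank ∂_0 = 0, rank ∂_1 = 7 ⇒ b_0 = 8 − 0 − 7 = 1; all invariant factors of ∂_1 are 1 so no torsion. So H_0 ≅ Z.
rank ∂_1 = 7, rank ∂_2 = 7 ⇒ b_1 = 15 − 7 − 7 = 1; all invariant factors of ∂_2 are 1 so no torsion. So H_1 ≅ Z.
rank ∂_2 = 7, rank ∂_3 = 2 ⇒ b_2 = 9 − 7 − 2 = 0; all invariant factors of ∂_3 are 1 so no torsion. So H_2 ≅ 0.
rank ∂_3 = 2, rank ∂_4 = 0 ⇒ b_3 = 2 − 2 − 0 = 0. So H_3 ≅ 0.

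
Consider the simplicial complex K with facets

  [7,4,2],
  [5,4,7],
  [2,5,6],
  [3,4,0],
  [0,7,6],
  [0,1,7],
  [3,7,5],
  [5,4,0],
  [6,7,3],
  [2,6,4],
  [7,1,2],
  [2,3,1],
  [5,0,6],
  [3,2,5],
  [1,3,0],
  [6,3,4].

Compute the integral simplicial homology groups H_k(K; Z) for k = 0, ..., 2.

Take the total order 0 < 1 < 2 < 3 < 4 < 5 < 6 < 7 on the vertex set. Then K (dimension 2) consists of the simplices:

  0-simplices (8): [0], [1], [2], [3], [4], [5], [6], [7]
  1-simplices (24): (24 of them)
  2-simplices (16): [0,1,3], [0,1,7], [0,3,4], [0,4,5], [0,5,6], [0,6,7], [1,2,3], [1,2,7], [2,3,5], [2,4,6], [2,4,7], [2,5,6], [3,4,6], [3,5,7], [3,6,7], [4,5,7]

giving chain groups C_0 ≅ Z^8, C_1 ≅ Z^24, C_2 ≅ Z^16.

∂_1: C_1 → C_0 is given by ∂[p,q] = [q] − [p].
The resulting 8×24 matrix has rank 7, and its Smith normal form has invariant factors (1,1,1,1,1,1,1).

∂_2: C_2 → C_1 sends each 2-simplex [p,q,r] to [q,r] − [p,r] + [p,q]. For instance
  ∂[2,3,5] = [3,5] − [2,5] + [2,3],
  ∂[1,2,7] = [2,7] − [1,7] + [1,2].
As a 24×16 matrix over Z this has rank 15, with invariant factors (1,1,1,1,1,1,1,1,1,1,1,1,1,1,1).

Reading off H_k = ker ∂_k / im ∂_{k+1}:

  H_0: rank C_0 − rank ∂_1 = 8 − 7 = 1, and the invariant factors of ∂_1 are all 1, so H_0 ≅ Z.
  H_1: rank ker ∂_1 − rank ∂_2 = (24 − 7) − 15 = 2, and the invariant factors of ∂_2 are all 1, so H_1 ≅ Z^2.
  H_2: rank ker ∂_2 − rank ∂_3 = (16 − 15) − 0 = 1, and there is no ∂_3, so H_2 ≅ Z.

As a check, the Euler characteristic is 8 − 24 + 16 = 0, which agrees with 1 − 2 + 1 = 0.

H_0 = Z,  H_1 = Z^2,  H_2 = Z.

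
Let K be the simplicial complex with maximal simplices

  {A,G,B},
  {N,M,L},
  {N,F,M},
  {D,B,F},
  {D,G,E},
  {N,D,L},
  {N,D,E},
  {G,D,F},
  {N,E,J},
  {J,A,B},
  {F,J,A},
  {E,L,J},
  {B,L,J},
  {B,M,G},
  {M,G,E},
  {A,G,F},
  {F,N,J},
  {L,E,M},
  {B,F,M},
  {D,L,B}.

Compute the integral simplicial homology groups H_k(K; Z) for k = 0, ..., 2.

Fix the vertex order A < B < D < E < F < G < J < L < M < N and write every simplex with vertices in increasing order. Then dim K = 2 and the simplices of K are:

  0-simplices (10): A, B, D, E, F, G, J, L, M, N
  1-simplices (30): AB, AF, AG, AJ, BD, BF, BG, BJ, BL, BM, DE, DF, DG, DL, DN, EG, EJ, EL, EM, EN, FG, FJ, FM, FN, GM, JL, JN, LM, LN, MN
  2-simplices (20): ABG, ABJ, AFG, AFJ, BDF, BDL, BFM, BGM, BJL, DEG, DEN, DFG, DLN, EGM, EJL, EJN, ELM, FJN, FMN, LMN

so the chain groups are C_0 ≅ Z^10, C_1 ≅ Z^30, C_2 ≅ Z^20.

∂_1: C_1 → C_0 maps an edge to its endpoints' difference, ∂[p,q] = q − p. For instance
  ∂FN = N − F.
The resulting 10×30 matrix has rank 9, and its Smith normal form has invariant factors (1,1,1,1,1,1,1,1,1).

Boundary ∂_2: C_2 → C_1 maps a triangle to the signed sum of its edges. For instance
  ∂BGM = GM − BM + BG,
  ∂ABG = BG − AG + AB.
This gives a 30×20 integer matrix of rank 20; reducing to Smith normal form yields diagonal entries (1,1,1,1,1,1,1,1,1,1,1,1,1,1,1,1,1,1,1,2).

Now H_k = ker ∂_k / im ∂_{k+1}, so:

  H_0: rank C_0 − rank ∂_1 = 10 − 9 = 1, and the invariant factors of ∂_1 are all 1, so H_0 = Z.
  H_1: rank ker ∂_1 − rank ∂_2 = (30 − 9) − 20 = 1, and ∂_2 has invariant factor 2 > 1, so H_1 = Z ⊕ Z/2.
  H_2: rank ker ∂_2 − rank ∂_3 = (20 − 20) − 0 = 0, and there is no ∂_3, so H_2 = 0.

H_0 = Z,  H_1 = Z ⊕ Z/2,  H_2 = 0.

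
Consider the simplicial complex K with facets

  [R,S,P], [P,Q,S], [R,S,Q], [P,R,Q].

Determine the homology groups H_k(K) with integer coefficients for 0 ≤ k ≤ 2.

H_0 = Z,  H_1 = 0,  H_2 = Z.

Take the total order P < Q < R < S on the vertex set. Then K (dimension 2) consists of the simplices:

  0-simplices (4): P, Q, R, S
  1-simplices (6): PQ, PR, PS, QR, QS, RS
  2-simplices (4): PQR, PQS, PRS, QRS

Hence C_0 ≅ Z^4, C_1 ≅ Z^6, C_2 ≅ Z^4.

Boundary ∂_1: C_1 → C_0 is given by ∂[p,q] = [q] − [p]. For instance
  ∂PQ = Q − P.
The 4×6 boundary matrix has rank 3 and Smith normal form diag(1,1,1).

Boundary ∂_2: C_2 → C_1 sends each 2-simplex [p,q,r] to [q,r] − [p,r] + [p,q]. For instance
  ∂PQS = QS − PS + PQ,
  ∂PQR = QR − PR + PQ.
The resulting 6×4 matrix has rank 3, and its Smith normal form has invariant factors (1,1,1).

Reading off H_k = ker ∂_k / im ∂_{k+1}:

  H_0: rank C_0 − rank ∂_1 = 4 − 3 = 1, and the invariant factors of ∂_1 are all 1, so H_0 ≅ Z.
  H_1: rank ker ∂_1 − rank ∂_2 = (6 − 3) − 3 = 0, and the invariant factors of ∂_2 are all 1, so H_1 ≅ 0.
  H_2: rank ker ∂_2 − rank ∂_3 = (4 − 3) − 0 = 1, and there is no ∂_3, so H_2 ≅ Z.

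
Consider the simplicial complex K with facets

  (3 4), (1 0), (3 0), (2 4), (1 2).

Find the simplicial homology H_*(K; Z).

H_0 = Z,  H_1 = Z.

Fix the vertex order 0 < 1 < 2 < 3 < 4 and write every simplex with vertices in increasing order. Then dim K = 1 and the simplices of K are:

  0-simplices (5): [0], [1], [2], [3], [4]
  1-simplices (5): [0,1], [0,3], [1,2], [2,4], [3,4]

giving chain groups C_0 ≅ Z^5, C_1 ≅ Z^5.

The boundary map ∂_1: C_1 → C_0 is given by ∂[p,q] = [q] − [p]. For instance
  ∂[3,4] = [4] − [3].
The 5×5 boundary matrix has rank 4 and Smith normal form diag(1,1,1,1).

Now H_k = ker ∂_k / im ∂_{k+1}, so:

  H_0: rank C_0 − rank ∂_1 = 5 − 4 = 1, and the invariant factors of ∂_1 are all 1, so H_0 ≅ Z.
  H_1: rank ker ∂_1 − rank ∂_2 = (5 − 4) − 0 = 1, and there is no ∂_2, so H_1 ≅ Z.

As a check, the Euler characteristic is 5 − 5 = 0, which agrees with 1 − 1 = 0.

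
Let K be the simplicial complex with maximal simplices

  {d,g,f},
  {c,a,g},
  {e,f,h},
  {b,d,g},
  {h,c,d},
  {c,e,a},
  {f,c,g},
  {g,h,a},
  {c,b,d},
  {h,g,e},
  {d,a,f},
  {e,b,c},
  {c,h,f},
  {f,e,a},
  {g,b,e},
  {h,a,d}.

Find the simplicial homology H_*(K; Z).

H_0 ≅ Z,  H_1 ≅ Z^2,  H_2 ≅ Z.

We work with the vertex ordering a < b < c < d < e < f < g < h. The simplices of K, each written with vertices in increasing order, are:

  0-simplices (8): a, b, c, d, e, f, g, h
  1-simplices (24): ac, ad, ae, af, ag, ah, bc, bd, be, bg, cd, ce, cf, cg, ch, df, dg, dh, ef, eg, eh, fg, fh, gh
  2-simplices (16): ace, acg, adf, adh, aef, agh, bcd, bce, bdg, beg, cdh, cfg, cfh, dfg, efh, egh

Hence C_0 ≅ Z^8, C_1 ≅ Z^24, C_2 ≅ Z^16.

Boundary ∂_1: C_1 → C_0 maps an edge to its endpoints' difference, ∂[p,q] = q − p. For instance
  ∂cf = f − c.
The 8×24 boundary matrix has rank 7 and Smith normal form diag(1,1,1,1,1,1,1).

Boundary ∂_2: C_2 → C_1 maps a triangle to the signed sum of its edges. For instance
  ∂adf = df − af + ad,
  ∂aef = ef − af + ae.
The resulting 24×16 matrix has rank 15, and its Smith normal form has invariant factors (1,1,1,1,1,1,1,1,1,1,1,1,1,1,1).

From H_k ≅ ker(∂_k) / im(∂_{k+1}) we obtain:

  H_0: rank C_0 − rank ∂_1 = 8 − 7 = 1, and the invariant factors of ∂_1 are all 1, so H_0 ≅ Z.
  H_1: rank ker ∂_1 − rank ∂_2 = (24 − 7) − 15 = 2, and the invariant factors of ∂_2 are all 1, so H_1 ≅ Z^2.
  H_2: rank ker ∂_2 − rank ∂_3 = (16 − 15) − 0 = 1, and there is no ∂_3, so H_2 ≅ Z.

As a check, the Euler characteristic is 8 − 24 + 16 = 0, which agrees with 1 − 2 + 1 = 0.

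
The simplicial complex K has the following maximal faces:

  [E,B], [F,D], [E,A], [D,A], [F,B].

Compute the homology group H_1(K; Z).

Take the total order A < B < D < E < F on the vertex set. Then K (dimension 1) consists of the simplices:

  0-simplices (5): A, B, D, E, F
  1-simplices (5): AD, AE, BE, BF, DF

Hence C_0 ≅ Z^5, C_1 ≅ Z^5.

Boundary ∂_1: C_1 → C_0 sends each edge [p,q] (with p < q) to q − p. For instance
  ∂BE = E − B.
The resulting 5×5 matrix has rank 4, and its Smith normal form has invariant factors (1,1,1,1).

From H_k ≅ ker(∂_k) / im(∂_{k+1}) we obtain:

  H_1: rank ker ∂_1 − rank ∂_2 = (5 − 4) − 0 = 1, and there is no ∂_2, so H_1 = Z.

H_1 ≅ Z.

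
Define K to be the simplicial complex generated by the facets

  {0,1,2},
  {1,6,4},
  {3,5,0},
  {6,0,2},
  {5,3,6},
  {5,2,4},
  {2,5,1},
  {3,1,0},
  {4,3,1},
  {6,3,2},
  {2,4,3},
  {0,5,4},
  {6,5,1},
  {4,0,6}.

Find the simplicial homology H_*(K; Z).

H_0 = Z,  H_1 = Z^2,  H_2 = Z.

We work with the vertex ordering 0 < 1 < 2 < 3 < 4 < 5 < 6. The simplices of K, each written with vertices in increasing order, are:

  0-simplices (7): [0], [1], [2], [3], [4], [5], [6]
  1-simplices (21): [0,1], [0,2], [0,3], [0,4], [0,5], [0,6], [1,2], [1,3], [1,4], [1,5], [1,6], [2,3], [2,4], [2,5], [2,6], [3,4], [3,5], [3,6], [4,5], [4,6], [5,6]
  2-simplices (14): [0,1,2], [0,1,3], [0,2,6], [0,3,5], [0,4,5], [0,4,6], [1,2,5], [1,3,4], [1,4,6], [1,5,6], [2,3,4], [2,3,6], [2,4,5], [3,5,6]

so the chain groups are C_0 ≅ Z^7, C_1 ≅ Z^21, C_2 ≅ Z^14.

Boundary ∂_1: C_1 → C_0 sends each edge [p,q] (with p < q) to q − p. For instance
  ∂[0,5] = [5] − [0].
The resulting 7×21 matrix has rank 6, and its Smith normal form has invariant factors (1,1,1,1,1,1).

The boundary map ∂_2: C_2 → C_1 maps a triangle to the signed sum of its edges. For instance
  ∂[0,4,6] = [4,6] − [0,6] + [0,4],
  ∂[2,3,4] = [3,4] − [2,4] + [2,3].
As a 21×14 matrix over Z this has rank 13, with invariant factors (1,1,1,1,1,1,1,1,1,1,1,1,1).

Computing H_k = (kernel of ∂_k) / (image of ∂_{k+1}):

  H_0: rank C_0 − rank ∂_1 = 7 − 6 = 1, and the invariant factors of ∂_1 are all 1, so H_0 ≅ Z.
  H_1: rank ker ∂_1 − rank ∂_2 = (21 − 6) − 13 = 2, and the invariant factors of ∂_2 are all 1, so H_1 ≅ Z^2.
  H_2: rank ker ∂_2 − rank ∂_3 = (14 − 13) − 0 = 1, and there is no ∂_3, so H_2 ≅ Z.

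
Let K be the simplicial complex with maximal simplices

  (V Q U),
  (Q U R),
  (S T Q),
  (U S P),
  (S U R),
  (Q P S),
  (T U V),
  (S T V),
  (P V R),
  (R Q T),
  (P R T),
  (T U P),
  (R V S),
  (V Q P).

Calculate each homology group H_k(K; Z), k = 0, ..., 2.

Take the total order P < Q < R < S < T < U < V on the vertex set. Then K (dimension 2) consists of the simplices:

  0-simplices (7): P, Q, R, S, T, U, V
  1-simplices (21): PQ, PR, PS, PT, PU, PV, QR, QS, QT, QU, QV, RS, RT, RU, RV, ST, SU, SV, TU, TV, UV
  2-simplices (14): PQS, PQV, PRT, PRV, PSU, PTU, QRT, QRU, QST, QUV, RSU, RSV, STV, TUV

Hence C_0 ≅ Z^7, C_1 ≅ Z^21, C_2 ≅ Z^14.

Boundary ∂_1: C_1 → C_0 sends each edge [p,q] (with p < q) to q − p. For instance
  ∂UV = V − U.
As a 7×21 matrix over Z this has rank 6, with invariant factors (1,1,1,1,1,1).

∂_2: C_2 → C_1 maps a triangle to the signed sum of its edges. For instance
  ∂PRV = RV − PV + PR,
  ∂PSU = SU − PU + PS.
As a 21×14 matrix over Z this has rank 13, with invariant factors (1,1,1,1,1,1,1,1,1,1,1,1,1).

Computing H_k = (kernel of ∂_k) / (image of ∂_{k+1}):

  H_0: rank C_0 − rank ∂_1 = 7 − 6 = 1, and the invariant factors of ∂_1 are all 1, so H_0 = Z.
  H_1: rank ker ∂_1 − rank ∂_2 = (21 − 6) − 13 = 2, and the invariant factors of ∂_2 are all 1, so H_1 = Z^2.
  H_2: rank ker ∂_2 − rank ∂_3 = (14 − 13) − 0 = 1, and there is no ∂_3, so H_2 = Z.

H_0 ≅ Z,  H_1 ≅ Z^2,  H_2 ≅ Z.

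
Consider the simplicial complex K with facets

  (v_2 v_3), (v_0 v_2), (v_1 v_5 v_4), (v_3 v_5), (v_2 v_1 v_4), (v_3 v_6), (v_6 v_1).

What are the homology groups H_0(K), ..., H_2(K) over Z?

We work with the vertex ordering v_0 < v_1 < v_2 < v_3 < v_4 < v_5 < v_6. The simplices of K, each written with vertices in increasing order, are:

  0-simplices (7): [v_0], [v_1], [v_2], [v_3], [v_4], [v_5], [v_6]
  1-simplices (10): [v_0,v_2], [v_1,v_2], [v_1,v_4], [v_1,v_5], [v_1,v_6], [v_2,v_3], [v_2,v_4], [v_3,v_5], [v_3,v_6], [v_4,v_5]
  2-simplices (2): [v_1,v_2,v_4], [v_1,v_4,v_5]

giving chain groups C_0 ≅ Z^7, C_1 ≅ Z^10, C_2 ≅ Z^2.

∂_1: C_1 → C_0 is given by ∂[p,q] = [q] − [p]. For instance
  ∂[v_1,v_2] = [v_2] − [v_1].
This gives a 7×10 integer matrix of rank 6; reducing to Smith normal form yields diagonal entries (1,1,1,1,1,1).

∂_2: C_2 → C_1 acts by ∂[p,q,r] = [q,r] − [p,r] + [p,q]. For instance
  ∂[v_1,v_2,v_4] = [v_2,v_4] − [v_1,v_4] + [v_1,v_2],
  ∂[v_1,v_4,v_5] = [v_4,v_5] − [v_1,v_5] + [v_1,v_4].
As a 10×2 matrix over Z this has rank 2, with invariant factors (1,1).

From H_k ≅ ker(∂_k) / im(∂_{k+1}) we obtain:

  H_0: rank C_0 − rank ∂_1 = 7 − 6 = 1, and the invariant factors of ∂_1 are all 1, so H_0 ≅ Z.
  H_1: rank ker ∂_1 − rank ∂_2 = (10 − 6) − 2 = 2, and the invariant factors of ∂_2 are all 1, so H_1 ≅ Z^2.
  H_2: rank ker ∂_2 − rank ∂_3 = (2 − 2) − 0 = 0, and there is no ∂_3, so H_2 ≅ 0.

As a check, the Euler characteristic is 7 − 10 + 2 = -1, which agrees with 1 − 2 + 0 = -1.

H_0 ≅ Z,  H_1 ≅ Z^2,  H_2 = 0.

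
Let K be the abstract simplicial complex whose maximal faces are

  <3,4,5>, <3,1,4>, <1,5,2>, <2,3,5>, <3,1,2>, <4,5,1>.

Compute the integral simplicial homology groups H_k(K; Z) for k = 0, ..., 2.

Take the total order 1 < 2 < 3 < 4 < 5 on the vertex set. Then K (dimension 2) consists of the simplices:

  0-simplices (5): [1], [2], [3], [4], [5]
  1-simplices (9): [1,2], [1,3], [1,4], [1,5], [2,3], [2,5], [3,4], [3,5], [4,5]
  2-simplices (6): [1,2,3], [1,2,5], [1,3,4], [1,4,5], [2,3,5], [3,4,5]

so the chain groups are C_0 ≅ Z^5, C_1 ≅ Z^9, C_2 ≅ Z^6.

The boundary map ∂_1: C_1 → C_0 maps an edge to its endpoints' difference, ∂[p,q] = q − p. For instance
  ∂[2,3] = [3] − [2].
This gives a 5×9 integer matrix of rank 4; reducing to Smith normal form yields diagonal entries (1,1,1,1).

∂_2: C_2 → C_1 maps a triangle to the signed sum of its edges. For instance
  ∂[2,3,5] = [3,5] − [2,5] + [2,3],
  ∂[1,3,4] = [3,4] − [1,4] + [1,3].
The 9×6 boundary matrix has rank 5 and Smith normal form diag(1,1,1,1,1).

From H_k ≅ ker(∂_k) / im(∂_{k+1}) we obtain:

  H_0: rank C_0 − rank ∂_1 = 5 − 4 = 1, and the invariant factors of ∂_1 are all 1, so H_0 = Z.
  H_1: rank ker ∂_1 − rank ∂_2 = (9 − 4) − 5 = 0, and the invariant factors of ∂_2 are all 1, so H_1 = 0.
  H_2: rank ker ∂_2 − rank ∂_3 = (6 − 5) − 0 = 1, and there is no ∂_3, so H_2 = Z.

H_0 ≅ Z,  H_1 = 0,  H_2 ≅ Z.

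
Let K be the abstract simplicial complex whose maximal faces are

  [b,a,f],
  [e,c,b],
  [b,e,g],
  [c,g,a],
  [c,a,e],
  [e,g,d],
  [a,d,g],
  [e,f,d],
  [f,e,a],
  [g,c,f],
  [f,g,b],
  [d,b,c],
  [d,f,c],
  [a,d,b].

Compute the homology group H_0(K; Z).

H_0 = Z.

We work with the vertex ordering a < b < c < d < e < f < g. The simplices of K, each written with vertices in increasing order, are:

  0-simplices (7): a, b, c, d, e, f, g
  1-simplices (21): ab, ac, ad, ae, af, ag, bc, bd, be, bf, bg, cd, ce, cf, cg, de, df, dg, ef, eg, fg
  2-simplices (14): abd, abf, ace, acg, adg, aef, bcd, bce, beg, bfg, cdf, cfg, def, deg

giving chain groups C_0 ≅ Z^7, C_1 ≅ Z^21, C_2 ≅ Z^14.

∂_1: C_1 → C_0 is given by ∂[p,q] = [q] − [p]. For instance
  ∂cd = d − c.
The resulting 7×21 matrix has rank 6, and its Smith normal form has invariant factors (1,1,1,1,1,1).

Boundary ∂_2: C_2 → C_1 sends each 2-simplex [p,q,r] to [q,r] − [p,r] + [p,q]. For instance
  ∂bcd = cd − bd + bc,
  ∂deg = eg − dg + de.
The resulting 21×14 matrix has rank 13, and its Smith normal form has invariant factors (1,1,1,1,1,1,1,1,1,1,1,1,1).

Computing H_k = (kernel of ∂_k) / (image of ∂_{k+1}):

  H_0: rank C_0 − rank ∂_1 = 7 − 6 = 1, and the invariant factors of ∂_1 are all 1, so H_0 = Z.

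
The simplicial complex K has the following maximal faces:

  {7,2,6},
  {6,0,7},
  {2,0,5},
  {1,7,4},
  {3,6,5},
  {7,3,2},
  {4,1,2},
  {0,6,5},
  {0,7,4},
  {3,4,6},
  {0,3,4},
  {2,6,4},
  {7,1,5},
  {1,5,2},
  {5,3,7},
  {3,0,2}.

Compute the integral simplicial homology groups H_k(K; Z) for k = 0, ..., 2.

Fix the vertex order 0 < 1 < 2 < 3 < 4 < 5 < 6 < 7 and write every simplex with vertices in increasing order. Then dim K = 2 and the simplices of K are:

  0-simplices (8): [0], [1], [2], [3], [4], [5], [6], [7]
  1-simplices (24): (24 of them)
  2-simplices (16): [0,2,3], [0,2,5], [0,3,4], [0,4,7], [0,5,6], [0,6,7], [1,2,4], [1,2,5], [1,4,7], [1,5,7], [2,3,7], [2,4,6], [2,6,7], [3,4,6], [3,5,6], [3,5,7]

Hence C_0 ≅ Z^8, C_1 ≅ Z^24, C_2 ≅ Z^16.

∂_1: C_1 → C_0 sends each edge [p,q] (with p < q) to q − p. For instance
  ∂[5,7] = [7] − [5].
The resulting 8×24 matrix has rank 7, and its Smith normal form has invariant factors (1,1,1,1,1,1,1).

The boundary map ∂_2: C_2 → C_1 sends each 2-simplex [p,q,r] to [q,r] − [p,r] + [p,q]. For instance
  ∂[0,2,5] = [2,5] − [0,5] + [0,2],
  ∂[2,3,7] = [3,7] − [2,7] + [2,3].
As a 24×16 matrix over Z this has rank 15, with invariant factors (1,1,1,1,1,1,1,1,1,1,1,1,1,1,1).

From H_k ≅ ker(∂_k) / im(∂_{k+1}) we obtain:

  H_0: rank C_0 − rank ∂_1 = 8 − 7 = 1, and the invariant factors of ∂_1 are all 1, so H_0 = Z.
  H_1: rank ker ∂_1 − rank ∂_2 = (24 − 7) − 15 = 2, and the invariant factors of ∂_2 are all 1, so H_1 = Z^2.
  H_2: rank ker ∂_2 − rank ∂_3 = (16 − 15) − 0 = 1, and there is no ∂_3, so H_2 = Z.

(K is a triangulation of the torus T^2.)

H_0 ≅ Z,  H_1 ≅ Z^2,  H_2 ≅ Z.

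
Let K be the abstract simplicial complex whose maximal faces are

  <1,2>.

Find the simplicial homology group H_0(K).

K has 2 vertices, 1 edge.
rank ∂_0 = 0, rank ∂_1 = 1 ⇒ b_0 = 2 − 0 − 1 = 1; all invariant factors of ∂_1 are 1 so no torsion. So H_0 = Z.

H_0 = Z.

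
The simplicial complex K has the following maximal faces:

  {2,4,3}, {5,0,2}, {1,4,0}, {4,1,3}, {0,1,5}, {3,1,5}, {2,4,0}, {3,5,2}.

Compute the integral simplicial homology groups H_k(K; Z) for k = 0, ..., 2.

H_0 ≅ Z,  H_1 = 0,  H_2 ≅ Z.

Take the total order 0 < 1 < 2 < 3 < 4 < 5 on the vertex set. Then K (dimension 2) consists of the simplices:

  0-simplices (6): [0], [1], [2], [3], [4], [5]
  1-simplices (12): [0,1], [0,2], [0,4], [0,5], [1,3], [1,4], [1,5], [2,3], [2,4], [2,5], [3,4], [3,5]
  2-simplices (8): [0,1,4], [0,1,5], [0,2,4], [0,2,5], [1,3,4], [1,3,5], [2,3,4], [2,3,5]

Hence C_0 ≅ Z^6, C_1 ≅ Z^12, C_2 ≅ Z^8.

∂_1: C_1 → C_0 maps an edge to its endpoints' difference, ∂[p,q] = q − p.
As a 6×12 matrix over Z this has rank 5, with invariant factors (1,1,1,1,1).

The boundary map ∂_2: C_2 → C_1 acts by ∂[p,q,r] = [q,r] − [p,r] + [p,q]. For instance
  ∂[0,1,5] = [1,5] − [0,5] + [0,1],
  ∂[2,3,5] = [3,5] − [2,5] + [2,3].
The 12×8 boundary matrix has rank 7 and Smith normal form diag(1,1,1,1,1,1,1).

From H_k ≅ ker(∂_k) / im(∂_{k+1}) we obtain:

  H_0: rank C_0 − rank ∂_1 = 6 − 5 = 1, and the invariant factors of ∂_1 are all 1, so H_0 = Z.
  H_1: rank ker ∂_1 − rank ∂_2 = (12 − 5) − 7 = 0, and the invariant factors of ∂_2 are all 1, so H_1 = 0.
  H_2: rank ker ∂_2 − rank ∂_3 = (8 − 7) − 0 = 1, and there is no ∂_3, so H_2 = Z.

As a check, the Euler characteristic is 6 − 12 + 8 = 2, which agrees with 1 − 0 + 1 = 2.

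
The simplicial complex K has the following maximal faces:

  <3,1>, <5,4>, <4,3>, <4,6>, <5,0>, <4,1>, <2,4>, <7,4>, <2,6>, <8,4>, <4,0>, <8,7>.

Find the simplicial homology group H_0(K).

K has 9 vertices, 12 edges.
rank ∂_0 = 0, rank ∂_1 = 8 ⇒ b_0 = 9 − 0 − 8 = 1; all invariant factors of ∂_1 are 1 so no torsion. So H_0 ≅ Z.

H_0 ≅ Z.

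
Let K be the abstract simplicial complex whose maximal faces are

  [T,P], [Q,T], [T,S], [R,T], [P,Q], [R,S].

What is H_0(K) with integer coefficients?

H_0 ≅ Z.

Order the vertices as P < Q < R < S < T. Listing each simplex with vertices in this order, K has dimension 1 with simplices:

  0-simplices (5): P, Q, R, S, T
  1-simplices (6): PQ, PT, QT, RS, RT, ST

giving chain groups C_0 ≅ Z^5, C_1 ≅ Z^6.

The boundary map ∂_1: C_1 → C_0 maps an edge to its endpoints' difference, ∂[p,q] = q − p. For instance
  ∂ST = T − S.
As a 5×6 matrix over Z this has rank 4, with invariant factors (1,1,1,1).

Computing H_k = (kernel of ∂_k) / (image of ∂_{k+1}):

  H_0: rank C_0 − rank ∂_1 = 5 − 4 = 1, and the invariant factors of ∂_1 are all 1, so H_0 = Z.

(K is a triangulation of a wedge of 2 circles.)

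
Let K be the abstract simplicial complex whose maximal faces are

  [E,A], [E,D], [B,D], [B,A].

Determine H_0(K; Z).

H_0 = Z.

Fix the vertex order A < B < D < E and write every simplex with vertices in increasing order. Then dim K = 1 and the simplices of K are:

  0-simplices (4): A, B, D, E
  1-simplices (4): AB, AE, BD, DE

Hence C_0 ≅ Z^4, C_1 ≅ Z^4.

The boundary map ∂_1: C_1 → C_0 maps an edge to its endpoints' difference, ∂[p,q] = q − p. For instance
  ∂AE = E − A.
The resulting 4×4 matrix has rank 3, and its Smith normal form has invariant factors (1,1,1).

From H_k ≅ ker(∂_k) / im(∂_{k+1}) we obtain:

  H_0: rank C_0 − rank ∂_1 = 4 − 3 = 1, and the invariant factors of ∂_1 are all 1, so H_0 ≅ Z.

(K is a triangulation of the circle S^1.)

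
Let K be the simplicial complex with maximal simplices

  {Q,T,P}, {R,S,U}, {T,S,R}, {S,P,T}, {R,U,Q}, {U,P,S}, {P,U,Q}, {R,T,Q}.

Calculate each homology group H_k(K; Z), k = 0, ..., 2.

Order the vertices as P < Q < R < S < T < U. Listing each simplex with vertices in this order, K has dimension 2 with simplices:

  0-simplices (6): P, Q, R, S, T, U
  1-simplices (12): PQ, PS, PT, PU, QR, QT, QU, RS, RT, RU, ST, SU
  2-simplices (8): PQT, PQU, PST, PSU, QRT, QRU, RST, RSU

giving chain groups C_0 ≅ Z^6, C_1 ≅ Z^12, C_2 ≅ Z^8.

The boundary map ∂_1: C_1 → C_0 is given by ∂[p,q] = [q] − [p].
The 6×12 boundary matrix has rank 5 and Smith normal form diag(1,1,1,1,1).

The boundary map ∂_2: C_2 → C_1 sends each 2-simplex [p,q,r] to [q,r] − [p,r] + [p,q]. For instance
  ∂PQU = QU − PU + PQ,
  ∂PQT = QT − PT + PQ.
The resulting 12×8 matrix has rank 7, and its Smith normal form has invariant factors (1,1,1,1,1,1,1).

Computing H_k = (kernel of ∂_k) / (image of ∂_{k+1}):

  H_0: rank C_0 − rank ∂_1 = 6 − 5 = 1, and the invariant factors of ∂_1 are all 1, so H_0 ≅ Z.
  H_1: rank ker ∂_1 − rank ∂_2 = (12 − 5) − 7 = 0, and the invariant factors of ∂_2 are all 1, so H_1 ≅ 0.
  H_2: rank ker ∂_2 − rank ∂_3 = (8 − 7) − 0 = 1, and there is no ∂_3, so H_2 ≅ Z.

H_0 ≅ Z,  H_1 = 0,  H_2 ≅ Z.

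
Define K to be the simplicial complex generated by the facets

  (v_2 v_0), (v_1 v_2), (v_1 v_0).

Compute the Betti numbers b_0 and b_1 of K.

b_0 = 1, b_1 = 1.

Fix the vertex order v_0 < v_1 < v_2 and write every simplex with vertices in increasing order. Then dim K = 1 and the simplices of K are:

  0-simplices (3): [v_0], [v_1], [v_2]
  1-simplices (3): [v_0,v_1], [v_0,v_2], [v_1,v_2]

giving chain groups C_0 ≅ Z^3, C_1 ≅ Z^3.

Boundary ∂_1: C_1 → C_0 is given by ∂[p,q] = [q] − [p]. For instance
  ∂[v_1,v_2] = [v_2] − [v_1].
The resulting 3×3 matrix has rank 2, and its Smith normal form has invariant factors (1,1).

Reading off H_k = ker ∂_k / im ∂_{k+1}:

  H_0: rank C_0 − rank ∂_1 = 3 − 2 = 1, and the invariant factors of ∂_1 are all 1, so H_0 ≅ Z.
  H_1: rank ker ∂_1 − rank ∂_2 = (3 − 2) − 0 = 1, and there is no ∂_2, so H_1 ≅ Z.

As a check, the Euler characteristic is 3 − 3 = 0, which agrees with 1 − 1 = 0.

Hence the Betti numbers are b_0 = 1, b_1 = 1.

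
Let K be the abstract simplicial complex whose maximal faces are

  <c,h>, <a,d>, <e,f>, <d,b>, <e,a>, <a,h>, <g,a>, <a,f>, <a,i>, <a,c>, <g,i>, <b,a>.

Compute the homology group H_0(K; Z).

Fix the vertex order a < b < c < d < e < f < g < h < i and write every simplex with vertices in increasing order. Then dim K = 1 and the simplices of K are:

  0-simplices (9): a, b, c, d, e, f, g, h, i
  1-simplices (12): ab, ac, ad, ae, af, ag, ah, ai, bd, ch, ef, gi

giving chain groups C_0 ≅ Z^9, C_1 ≅ Z^12.

The boundary map ∂_1: C_1 → C_0 sends each edge [p,q] (with p < q) to q − p. For instance
  ∂ae = e − a.
The 9×12 boundary matrix has rank 8 and Smith normal form diag(1,1,1,1,1,1,1,1).

Reading off H_k = ker ∂_k / im ∂_{k+1}:

  H_0: rank C_0 − rank ∂_1 = 9 − 8 = 1, and the invariant factors of ∂_1 are all 1, so H_0 = Z.

H_0 = Z.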